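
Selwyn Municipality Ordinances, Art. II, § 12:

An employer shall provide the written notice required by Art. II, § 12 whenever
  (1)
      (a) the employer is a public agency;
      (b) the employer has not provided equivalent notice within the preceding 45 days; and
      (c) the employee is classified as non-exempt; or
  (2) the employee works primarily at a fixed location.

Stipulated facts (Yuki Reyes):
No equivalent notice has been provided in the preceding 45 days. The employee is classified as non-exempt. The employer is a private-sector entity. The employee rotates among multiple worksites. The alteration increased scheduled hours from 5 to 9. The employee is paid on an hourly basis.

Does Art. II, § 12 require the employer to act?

No — not required.

(a) public agency — not met.
(b) no recent notice — satisfied.
(c) non-exempt — met.
(1) = F AND T AND T = false.
(2) fixed location — not satisfied.
Overall = F OR F = false.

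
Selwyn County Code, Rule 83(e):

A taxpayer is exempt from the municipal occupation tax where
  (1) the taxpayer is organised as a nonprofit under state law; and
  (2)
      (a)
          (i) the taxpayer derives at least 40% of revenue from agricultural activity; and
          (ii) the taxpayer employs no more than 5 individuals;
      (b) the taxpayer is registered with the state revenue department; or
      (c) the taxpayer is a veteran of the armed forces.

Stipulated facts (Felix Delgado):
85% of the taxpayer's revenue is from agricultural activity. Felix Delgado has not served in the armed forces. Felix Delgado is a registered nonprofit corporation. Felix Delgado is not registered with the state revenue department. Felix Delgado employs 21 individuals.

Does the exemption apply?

No — not exempt.

(1) nonprofit — met.
(i) ≥40% agricultural — satisfied.
(ii) ≤ 5 employees — not satisfied.
(a) = T AND F = false.
(b) state-registered — not met.
(c) veteran — fails.
(2): F OR F OR F → false.
So Overall is not satisfied (T AND F).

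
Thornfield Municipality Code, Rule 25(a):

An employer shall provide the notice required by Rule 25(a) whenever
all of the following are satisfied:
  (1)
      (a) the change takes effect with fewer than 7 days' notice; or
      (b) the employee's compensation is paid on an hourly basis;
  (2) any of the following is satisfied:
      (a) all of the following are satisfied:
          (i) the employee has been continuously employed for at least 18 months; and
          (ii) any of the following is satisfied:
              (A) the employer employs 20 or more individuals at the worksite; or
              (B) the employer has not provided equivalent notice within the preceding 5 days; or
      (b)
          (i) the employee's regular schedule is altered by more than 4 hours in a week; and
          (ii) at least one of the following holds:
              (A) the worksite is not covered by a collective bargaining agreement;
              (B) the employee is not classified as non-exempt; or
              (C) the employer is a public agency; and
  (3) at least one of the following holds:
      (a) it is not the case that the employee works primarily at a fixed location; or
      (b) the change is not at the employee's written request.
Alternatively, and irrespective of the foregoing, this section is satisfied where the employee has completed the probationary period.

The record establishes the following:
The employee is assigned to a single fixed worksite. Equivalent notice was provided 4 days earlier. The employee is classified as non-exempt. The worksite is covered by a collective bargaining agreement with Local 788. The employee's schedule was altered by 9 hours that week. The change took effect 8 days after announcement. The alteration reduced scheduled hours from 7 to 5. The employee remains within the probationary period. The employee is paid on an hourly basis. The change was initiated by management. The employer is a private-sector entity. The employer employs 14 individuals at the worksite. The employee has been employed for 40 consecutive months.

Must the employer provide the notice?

(a) < 7 days' notice — not satisfied.
(b) hourly-paid — satisfied.
(1): F OR T → true.
(i) tenure ≥ 18 mo. — holds.
(A) ≥ 20 at site — not met.
(B) no recent notice — not met.
(ii): F OR F → false.
(a): T AND F → false.
(i) schedule shift > 4h — met.
(A) no CBA — not met.
(B) not (non-exempt) — not satisfied.
(C) public agency — not satisfied.
So (ii) is not satisfied (F OR F OR F).
So (b) is not satisfied (T AND F).
(2) = F OR F = false.
(a) not (fixed location) — not met.
(b) not employee-requested — holds.
(3): F OR T → true.
Overall: T AND F AND T → false.
Exception (past probation) — not satisfied.
Result: main false OR exception false → false.

No — not required.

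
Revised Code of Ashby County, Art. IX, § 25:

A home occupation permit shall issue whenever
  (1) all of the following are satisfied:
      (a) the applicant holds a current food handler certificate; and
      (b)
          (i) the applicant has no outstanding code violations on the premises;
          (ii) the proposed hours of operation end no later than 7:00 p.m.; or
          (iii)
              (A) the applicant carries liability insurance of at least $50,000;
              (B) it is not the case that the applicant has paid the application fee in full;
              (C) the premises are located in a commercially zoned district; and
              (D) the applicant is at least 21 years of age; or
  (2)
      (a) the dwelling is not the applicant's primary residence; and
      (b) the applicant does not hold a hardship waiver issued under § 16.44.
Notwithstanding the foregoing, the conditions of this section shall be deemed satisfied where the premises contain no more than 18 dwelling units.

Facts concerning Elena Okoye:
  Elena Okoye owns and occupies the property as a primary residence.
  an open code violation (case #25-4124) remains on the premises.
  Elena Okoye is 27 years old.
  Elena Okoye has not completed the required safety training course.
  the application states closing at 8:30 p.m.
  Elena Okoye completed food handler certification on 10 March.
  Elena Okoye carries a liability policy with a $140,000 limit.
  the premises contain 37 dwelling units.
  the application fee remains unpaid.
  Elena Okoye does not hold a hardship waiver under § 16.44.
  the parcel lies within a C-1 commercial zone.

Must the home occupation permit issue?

Yes — granted.

(a) food handler cert. — met.
(i) no code violations — fails.
(ii) closes by 7 p.m. — not met.
(A) insurance ≥ $50,000 — holds.
(B) not (fee paid) — met.
(C) commercially zoned — satisfied.
(D) age ≥ 21 — holds.
So (iii) is satisfied (T AND T AND T AND T).
(b): F OR F OR T → true.
(1): T AND T → true.
(a) not (primary residence) — not satisfied.
(b) not (hardship waiver) — satisfied.
So (2) is not satisfied (F AND T).
Overall = T OR F = true.
Exception (≤ 18 units) — not satisfied.
Result: main true OR exception false → true.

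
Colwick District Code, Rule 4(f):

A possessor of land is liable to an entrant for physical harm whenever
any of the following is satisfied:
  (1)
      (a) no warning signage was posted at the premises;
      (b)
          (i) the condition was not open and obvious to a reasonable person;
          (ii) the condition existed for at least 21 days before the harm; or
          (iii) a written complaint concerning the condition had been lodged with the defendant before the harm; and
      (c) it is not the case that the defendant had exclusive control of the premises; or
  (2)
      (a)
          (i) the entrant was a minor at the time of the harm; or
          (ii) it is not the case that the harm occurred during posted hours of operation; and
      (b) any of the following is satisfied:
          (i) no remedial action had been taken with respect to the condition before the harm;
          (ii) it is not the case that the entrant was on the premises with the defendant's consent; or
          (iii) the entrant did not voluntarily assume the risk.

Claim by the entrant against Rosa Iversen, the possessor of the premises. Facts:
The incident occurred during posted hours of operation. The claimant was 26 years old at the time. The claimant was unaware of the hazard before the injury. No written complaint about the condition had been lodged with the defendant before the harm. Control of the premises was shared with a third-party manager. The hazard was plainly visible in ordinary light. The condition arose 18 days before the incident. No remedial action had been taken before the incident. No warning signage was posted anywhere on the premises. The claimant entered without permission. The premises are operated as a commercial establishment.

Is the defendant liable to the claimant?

No — not liable.

(a) no signage posted — satisfied.
(i) not open/obvious — not satisfied.
(ii) condition ≥21 days old — fails.
(iii) complaint lodged — not met.
So (b) is not satisfied (F OR F OR F).
(c) not (exclusive control) — met.
(1) = T AND F AND T = false.
(i) entrant a minor — not satisfied.
(ii) not (during posted hours) — fails.
(a): F OR F → false.
(i) no remedial action — satisfied.
(ii) not (consent to enter) — satisfied.
(iii) no assumed risk — satisfied.
(b) = T OR T OR T = true.
(2) = F AND T = false.
So Overall is not satisfied (F OR F).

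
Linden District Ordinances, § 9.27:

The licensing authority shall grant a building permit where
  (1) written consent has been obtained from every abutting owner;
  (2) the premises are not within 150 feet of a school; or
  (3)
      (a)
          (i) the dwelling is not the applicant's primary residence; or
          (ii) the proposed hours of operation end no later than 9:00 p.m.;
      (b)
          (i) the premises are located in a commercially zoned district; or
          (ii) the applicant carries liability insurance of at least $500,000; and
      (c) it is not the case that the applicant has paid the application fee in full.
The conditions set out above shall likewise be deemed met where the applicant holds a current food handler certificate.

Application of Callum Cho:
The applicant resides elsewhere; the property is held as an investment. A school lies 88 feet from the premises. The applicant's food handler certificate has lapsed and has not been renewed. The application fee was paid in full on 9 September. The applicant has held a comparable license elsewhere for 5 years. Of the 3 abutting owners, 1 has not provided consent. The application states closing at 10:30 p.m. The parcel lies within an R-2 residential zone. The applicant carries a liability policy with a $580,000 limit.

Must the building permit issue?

No — denied.

(1) all abutters consent — not met.
(2) ≥150 ft from school — not met.
(i) not (primary residence) — satisfied.
(ii) closes by 9 p.m. — fails.
So (a) is satisfied (T OR F).
(i) commercially zoned — not met.
(ii) insurance ≥ $500,000 — met.
(b): F OR T → true.
(c) not (fee paid) — fails.
So (3) is not satisfied (T AND T AND F).
Overall: F OR F OR F → false.
Exception (food handler cert.) — not satisfied.
Result: main false OR exception false → false.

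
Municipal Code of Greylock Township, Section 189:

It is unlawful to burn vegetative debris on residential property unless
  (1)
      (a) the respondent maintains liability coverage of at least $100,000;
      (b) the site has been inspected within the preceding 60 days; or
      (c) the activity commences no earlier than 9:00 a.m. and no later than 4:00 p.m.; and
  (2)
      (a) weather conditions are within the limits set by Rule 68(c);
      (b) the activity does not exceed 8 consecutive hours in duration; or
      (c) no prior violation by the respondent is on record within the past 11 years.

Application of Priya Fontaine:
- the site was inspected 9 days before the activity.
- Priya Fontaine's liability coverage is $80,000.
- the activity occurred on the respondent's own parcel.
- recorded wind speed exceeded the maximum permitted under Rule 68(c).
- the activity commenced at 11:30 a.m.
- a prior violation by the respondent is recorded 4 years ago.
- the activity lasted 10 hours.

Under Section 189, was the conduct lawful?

No — unlawful.

(a) coverage ≥ $100,000 — not met.
(b) site inspected — holds.
(c) start within hours — met.
(1): F OR T OR T → true.
(a) weather ok — not satisfied.
(b) ≤ 8 hrs duration — fails.
(c) no prior violation — fails.
(2): F OR F OR F → false.
Overall = T AND F = false.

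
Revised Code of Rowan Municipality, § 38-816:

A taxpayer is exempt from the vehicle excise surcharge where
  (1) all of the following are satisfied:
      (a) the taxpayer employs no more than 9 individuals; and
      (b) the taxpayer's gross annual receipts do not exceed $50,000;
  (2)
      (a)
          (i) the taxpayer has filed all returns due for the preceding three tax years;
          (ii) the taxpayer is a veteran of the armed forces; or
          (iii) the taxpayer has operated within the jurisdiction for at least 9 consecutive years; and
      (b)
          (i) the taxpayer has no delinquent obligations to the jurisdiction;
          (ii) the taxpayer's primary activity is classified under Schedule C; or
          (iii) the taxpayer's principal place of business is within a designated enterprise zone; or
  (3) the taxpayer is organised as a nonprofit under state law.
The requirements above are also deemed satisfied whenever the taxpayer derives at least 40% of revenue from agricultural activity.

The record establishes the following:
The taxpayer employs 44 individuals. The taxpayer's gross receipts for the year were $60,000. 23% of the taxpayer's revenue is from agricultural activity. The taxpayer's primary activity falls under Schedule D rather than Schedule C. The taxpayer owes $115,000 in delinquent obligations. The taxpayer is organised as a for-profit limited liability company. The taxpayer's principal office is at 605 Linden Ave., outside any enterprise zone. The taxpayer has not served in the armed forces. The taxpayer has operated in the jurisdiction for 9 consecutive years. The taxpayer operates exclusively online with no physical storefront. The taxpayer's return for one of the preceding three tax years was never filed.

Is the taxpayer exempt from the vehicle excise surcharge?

(a) ≤ 9 employees — fails.
(b) receipts ≤ $50,000 — not met.
So (1) is not satisfied (F AND F).
(i) returns current — not met.
(ii) veteran — not satisfied.
(iii) ≥ 9 yrs in jurisdiction — holds.
(a) = F OR F OR T = true.
(i) no delinquency — not satisfied.
(ii) Schedule C activity — not met.
(iii) in enterprise zone — not met.
(b) = F OR F OR F = false.
(2): T AND F → false.
(3) nonprofit — fails.
Overall: F OR F OR F → false.
Exception (≥40% agricultural) — not satisfied.
Result: main false OR exception false → false.

No — not exempt.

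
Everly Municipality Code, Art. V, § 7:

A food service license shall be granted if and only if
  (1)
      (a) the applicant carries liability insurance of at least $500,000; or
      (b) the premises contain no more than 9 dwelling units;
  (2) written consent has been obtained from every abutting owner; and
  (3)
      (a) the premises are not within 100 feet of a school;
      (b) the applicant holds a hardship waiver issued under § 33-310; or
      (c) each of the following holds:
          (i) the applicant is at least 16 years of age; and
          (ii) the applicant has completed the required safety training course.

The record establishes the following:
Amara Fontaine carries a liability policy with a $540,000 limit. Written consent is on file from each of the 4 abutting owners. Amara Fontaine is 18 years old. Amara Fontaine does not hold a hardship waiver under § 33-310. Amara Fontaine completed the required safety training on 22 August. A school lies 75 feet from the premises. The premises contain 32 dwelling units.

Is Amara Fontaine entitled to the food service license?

(a) insurance ≥ $500,000 — satisfied.
(b) ≤ 9 units — not met.
(1) = T OR F = true.
(2) all abutters consent — met.
(a) ≥100 ft from school — fails.
(b) hardship waiver — not met.
(i) age ≥ 16 — met.
(ii) safety training — holds.
(c) = T AND T = true.
So (3) is satisfied (F OR F OR T).
Overall: T AND T AND T → true.

Yes — granted.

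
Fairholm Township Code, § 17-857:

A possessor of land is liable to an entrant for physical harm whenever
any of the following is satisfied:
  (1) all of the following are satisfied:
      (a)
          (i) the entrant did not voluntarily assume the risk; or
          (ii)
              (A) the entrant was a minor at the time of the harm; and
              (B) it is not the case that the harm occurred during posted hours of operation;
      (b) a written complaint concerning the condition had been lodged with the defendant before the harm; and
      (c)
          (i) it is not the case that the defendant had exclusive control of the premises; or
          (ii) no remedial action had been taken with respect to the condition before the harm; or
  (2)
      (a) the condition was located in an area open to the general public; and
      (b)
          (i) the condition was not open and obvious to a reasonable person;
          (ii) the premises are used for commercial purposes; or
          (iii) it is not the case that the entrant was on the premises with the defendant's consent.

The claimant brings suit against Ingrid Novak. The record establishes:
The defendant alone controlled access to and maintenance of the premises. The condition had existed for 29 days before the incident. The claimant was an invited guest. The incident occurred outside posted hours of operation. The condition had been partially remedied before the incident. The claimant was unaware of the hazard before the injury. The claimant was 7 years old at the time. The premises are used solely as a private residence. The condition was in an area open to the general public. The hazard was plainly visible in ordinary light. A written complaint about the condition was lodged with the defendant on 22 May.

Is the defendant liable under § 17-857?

(i) no assumed risk — holds.
(A) entrant a minor — satisfied.
(B) not (during posted hours) — satisfied.
So (ii) is satisfied (T AND T).
So (a) is satisfied (T OR T).
(b) complaint lodged — holds.
(i) not (exclusive control) — not satisfied.
(ii) no remedial action — not met.
So (c) is not satisfied (F OR F).
So (1) is not satisfied (T AND T AND F).
(a) public area — met.
(i) not open/obvious — not satisfied.
(ii) commercial use — not met.
(iii) not (consent to enter) — not satisfied.
(b): F OR F OR F → false.
(2): T AND F → false.
Overall: F OR F → false.

No — not liable.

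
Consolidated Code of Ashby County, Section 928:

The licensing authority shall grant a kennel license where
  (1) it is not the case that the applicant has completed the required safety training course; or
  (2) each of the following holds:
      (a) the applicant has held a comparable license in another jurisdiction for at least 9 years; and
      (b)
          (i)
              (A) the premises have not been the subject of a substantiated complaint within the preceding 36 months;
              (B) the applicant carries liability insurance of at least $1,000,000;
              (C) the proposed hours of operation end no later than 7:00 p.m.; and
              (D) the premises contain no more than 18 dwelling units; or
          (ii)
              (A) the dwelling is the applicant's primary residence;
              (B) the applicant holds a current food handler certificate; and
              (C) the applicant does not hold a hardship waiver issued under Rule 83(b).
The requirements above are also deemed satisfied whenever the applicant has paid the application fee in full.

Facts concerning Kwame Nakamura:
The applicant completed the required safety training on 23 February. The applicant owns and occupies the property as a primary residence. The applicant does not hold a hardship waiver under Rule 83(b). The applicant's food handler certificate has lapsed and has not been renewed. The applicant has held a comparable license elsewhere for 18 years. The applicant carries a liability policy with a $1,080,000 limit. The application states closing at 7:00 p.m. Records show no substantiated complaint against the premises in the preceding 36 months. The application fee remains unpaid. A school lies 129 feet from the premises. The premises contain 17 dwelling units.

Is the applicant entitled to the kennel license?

Yes — granted.

(1) not (safety training) — not met.
(a) prior license ≥ 9 yr — met.
(A) no complaint in 36 mo. — satisfied.
(B) insurance ≥ $1,000,000 — satisfied.
(C) closes by 7 p.m. — satisfied.
(D) ≤ 18 units — holds.
(i) = T AND T AND T AND T = true.
(A) primary residence — met.
(B) food handler cert. — not met.
(C) not (hardship waiver) — satisfied.
(ii) = T AND F AND T = false.
So (b) is satisfied (T OR F).
So (2) is satisfied (T AND T).
Overall: F OR T → true.
Exception (fee paid) — not satisfied.
Result: main true OR exception false → true.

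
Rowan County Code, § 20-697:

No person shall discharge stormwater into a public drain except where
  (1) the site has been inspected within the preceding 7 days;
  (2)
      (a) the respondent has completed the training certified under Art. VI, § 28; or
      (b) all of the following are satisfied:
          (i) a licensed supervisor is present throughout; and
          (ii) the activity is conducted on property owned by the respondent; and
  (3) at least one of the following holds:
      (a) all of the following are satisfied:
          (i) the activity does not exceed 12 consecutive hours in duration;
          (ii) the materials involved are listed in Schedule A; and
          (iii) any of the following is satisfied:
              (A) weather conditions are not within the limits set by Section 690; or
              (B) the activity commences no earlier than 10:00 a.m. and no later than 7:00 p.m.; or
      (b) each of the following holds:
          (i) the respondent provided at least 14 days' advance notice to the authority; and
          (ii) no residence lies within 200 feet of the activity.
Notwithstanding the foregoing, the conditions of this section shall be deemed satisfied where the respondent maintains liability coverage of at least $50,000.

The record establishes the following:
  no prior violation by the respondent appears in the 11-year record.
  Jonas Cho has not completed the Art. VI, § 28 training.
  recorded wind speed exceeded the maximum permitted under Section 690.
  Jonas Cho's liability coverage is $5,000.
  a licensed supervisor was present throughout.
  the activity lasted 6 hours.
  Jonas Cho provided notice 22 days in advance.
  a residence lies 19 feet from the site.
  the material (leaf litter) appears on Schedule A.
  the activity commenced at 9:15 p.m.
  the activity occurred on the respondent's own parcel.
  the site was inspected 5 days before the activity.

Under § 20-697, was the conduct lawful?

(1) site inspected — holds.
(a) training certified — not satisfied.
(i) supervisor present — holds.
(ii) own property — met.
(b) = T AND T = true.
(2): F OR T → true.
(i) ≤ 12 hrs duration — satisfied.
(ii) Schedule A material — satisfied.
(A) not (weather ok) — holds.
(B) start within hours — fails.
So (iii) is satisfied (T OR F).
So (a) is satisfied (T AND T AND T).
(i) ≥14 days' notice — holds.
(ii) no residence in 200 ft — not met.
(b): T AND F → false.
So (3) is satisfied (T OR F).
Overall = T AND T AND T = true.
Exception (coverage ≥ $50,000) — not satisfied.
Result: main true OR exception false → true.

Yes — lawful.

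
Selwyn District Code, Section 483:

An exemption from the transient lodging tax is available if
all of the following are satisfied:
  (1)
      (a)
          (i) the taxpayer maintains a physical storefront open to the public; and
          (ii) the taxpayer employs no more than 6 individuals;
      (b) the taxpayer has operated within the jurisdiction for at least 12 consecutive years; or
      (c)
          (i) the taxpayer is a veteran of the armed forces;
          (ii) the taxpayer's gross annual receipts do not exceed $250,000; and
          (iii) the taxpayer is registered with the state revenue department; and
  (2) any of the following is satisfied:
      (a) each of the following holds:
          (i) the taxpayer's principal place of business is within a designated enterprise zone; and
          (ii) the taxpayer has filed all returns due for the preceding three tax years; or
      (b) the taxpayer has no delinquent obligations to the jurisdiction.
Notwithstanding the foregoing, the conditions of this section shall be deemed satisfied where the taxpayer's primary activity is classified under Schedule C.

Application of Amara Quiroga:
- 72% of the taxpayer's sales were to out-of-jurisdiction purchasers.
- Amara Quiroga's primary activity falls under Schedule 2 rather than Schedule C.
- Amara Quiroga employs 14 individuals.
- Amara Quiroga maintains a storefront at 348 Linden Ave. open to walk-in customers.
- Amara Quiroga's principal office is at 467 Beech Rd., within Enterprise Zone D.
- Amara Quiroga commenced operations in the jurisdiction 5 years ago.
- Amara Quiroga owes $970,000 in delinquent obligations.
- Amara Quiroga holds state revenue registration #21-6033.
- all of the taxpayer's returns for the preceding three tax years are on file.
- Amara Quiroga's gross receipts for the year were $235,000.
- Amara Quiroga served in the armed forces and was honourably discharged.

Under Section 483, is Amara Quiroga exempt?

Yes — exempt.

(i) has storefront — satisfied.
(ii) ≤ 6 employees — fails.
(a): T AND F → false.
(b) ≥ 12 yrs in jurisdiction — not met.
(i) veteran — satisfied.
(ii) receipts ≤ $250,000 — satisfied.
(iii) state-registered — met.
So (c) is satisfied (T AND T AND T).
(1): F OR F OR T → true.
(i) in enterprise zone — holds.
(ii) returns current — met.
So (a) is satisfied (T AND T).
(b) no delinquency — fails.
(2): T OR F → true.
Overall = T AND T = true.
Exception (Schedule C activity) — not satisfied.
Result: main true OR exception false → true.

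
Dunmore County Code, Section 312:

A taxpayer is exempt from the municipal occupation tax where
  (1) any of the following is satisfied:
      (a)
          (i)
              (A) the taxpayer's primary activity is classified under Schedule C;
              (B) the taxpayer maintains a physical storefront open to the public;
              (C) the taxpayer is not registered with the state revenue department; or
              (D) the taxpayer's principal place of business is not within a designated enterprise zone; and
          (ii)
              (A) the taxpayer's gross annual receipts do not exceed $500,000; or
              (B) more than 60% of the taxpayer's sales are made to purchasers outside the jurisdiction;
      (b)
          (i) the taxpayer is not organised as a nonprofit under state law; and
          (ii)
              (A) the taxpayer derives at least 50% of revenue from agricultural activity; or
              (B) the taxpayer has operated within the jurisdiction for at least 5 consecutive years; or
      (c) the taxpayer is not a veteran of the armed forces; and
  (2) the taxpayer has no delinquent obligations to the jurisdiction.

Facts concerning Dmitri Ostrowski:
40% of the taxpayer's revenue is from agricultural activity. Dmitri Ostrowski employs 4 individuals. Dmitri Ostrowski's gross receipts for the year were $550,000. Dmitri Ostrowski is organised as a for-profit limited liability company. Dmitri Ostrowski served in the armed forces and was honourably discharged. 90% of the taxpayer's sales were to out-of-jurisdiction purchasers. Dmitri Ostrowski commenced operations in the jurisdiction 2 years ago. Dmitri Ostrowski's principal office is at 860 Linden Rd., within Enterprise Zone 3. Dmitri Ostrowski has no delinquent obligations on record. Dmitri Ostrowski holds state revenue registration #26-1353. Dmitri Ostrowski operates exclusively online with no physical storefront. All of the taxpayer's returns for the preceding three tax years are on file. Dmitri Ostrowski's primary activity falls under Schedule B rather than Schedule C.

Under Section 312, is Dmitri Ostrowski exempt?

(A) Schedule C activity — fails.
(B) has storefront — fails.
(C) not (state-registered) — not satisfied.
(D) not (in enterprise zone) — fails.
(i): F OR F OR F OR F → false.
(A) receipts ≤ $500,000 — not satisfied.
(B) >60% out-of-jur. sales — met.
(ii): F OR T → true.
(a) = F AND T = false.
(i) not (nonprofit) — met.
(A) ≥50% agricultural — fails.
(B) ≥ 5 yrs in jurisdiction — not met.
So (ii) is not satisfied (F OR F).
(b): T AND F → false.
(c) not (veteran) — fails.
(1): F OR F OR F → false.
(2) no delinquency — met.
So Overall is not satisfied (F AND T).

No — not exempt.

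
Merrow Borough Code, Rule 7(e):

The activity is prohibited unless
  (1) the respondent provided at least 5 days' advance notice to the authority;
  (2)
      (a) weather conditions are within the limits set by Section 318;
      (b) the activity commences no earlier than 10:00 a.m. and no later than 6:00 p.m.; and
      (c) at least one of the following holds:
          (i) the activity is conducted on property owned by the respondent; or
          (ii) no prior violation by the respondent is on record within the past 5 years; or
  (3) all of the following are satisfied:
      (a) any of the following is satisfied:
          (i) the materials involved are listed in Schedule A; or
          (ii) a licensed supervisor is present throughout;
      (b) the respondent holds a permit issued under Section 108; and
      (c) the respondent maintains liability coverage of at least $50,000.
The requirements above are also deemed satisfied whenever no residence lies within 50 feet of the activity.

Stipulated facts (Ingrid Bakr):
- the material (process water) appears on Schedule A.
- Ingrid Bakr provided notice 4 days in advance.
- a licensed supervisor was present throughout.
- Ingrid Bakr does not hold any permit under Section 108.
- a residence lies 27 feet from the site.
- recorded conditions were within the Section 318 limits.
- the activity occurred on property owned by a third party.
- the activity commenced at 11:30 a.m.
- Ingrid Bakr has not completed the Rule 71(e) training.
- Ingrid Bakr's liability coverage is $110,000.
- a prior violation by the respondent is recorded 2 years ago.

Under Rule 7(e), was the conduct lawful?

No — unlawful.

(1) ≥5 days' notice — not satisfied.
(a) weather ok — holds.
(b) start within hours — met.
(i) own property — not satisfied.
(ii) no prior violation — fails.
(c) = F OR F = false.
So (2) is not satisfied (T AND T AND F).
(i) Schedule A material — satisfied.
(ii) supervisor present — holds.
So (a) is satisfied (T OR T).
(b) holds permit — not met.
(c) coverage ≥ $50,000 — satisfied.
(3) = T AND F AND T = false.
So Overall is not satisfied (F OR F OR F).
Exception (no residence in 50 ft) — not satisfied.
Result: main false OR exception false → false.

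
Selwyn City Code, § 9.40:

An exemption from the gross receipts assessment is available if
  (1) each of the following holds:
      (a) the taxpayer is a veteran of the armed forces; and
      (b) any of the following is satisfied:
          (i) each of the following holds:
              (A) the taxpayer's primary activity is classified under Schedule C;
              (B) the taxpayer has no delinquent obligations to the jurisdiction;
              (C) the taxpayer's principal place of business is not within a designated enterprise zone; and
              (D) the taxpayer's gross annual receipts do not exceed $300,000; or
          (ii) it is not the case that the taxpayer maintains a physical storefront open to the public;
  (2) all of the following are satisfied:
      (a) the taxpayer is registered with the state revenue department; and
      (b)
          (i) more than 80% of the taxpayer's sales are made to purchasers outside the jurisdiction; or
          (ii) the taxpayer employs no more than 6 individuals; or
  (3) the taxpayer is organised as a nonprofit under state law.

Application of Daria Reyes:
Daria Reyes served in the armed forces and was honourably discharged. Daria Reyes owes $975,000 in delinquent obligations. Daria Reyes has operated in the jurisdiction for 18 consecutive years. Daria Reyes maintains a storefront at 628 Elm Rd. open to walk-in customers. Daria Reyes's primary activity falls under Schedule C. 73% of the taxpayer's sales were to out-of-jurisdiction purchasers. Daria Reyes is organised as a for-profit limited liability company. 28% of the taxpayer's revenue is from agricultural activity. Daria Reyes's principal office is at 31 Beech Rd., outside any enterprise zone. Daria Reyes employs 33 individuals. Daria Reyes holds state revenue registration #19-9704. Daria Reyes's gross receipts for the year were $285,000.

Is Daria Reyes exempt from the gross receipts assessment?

(a) veteran — holds.
(A) Schedule C activity — met.
(B) no delinquency — fails.
(C) not (in enterprise zone) — satisfied.
(D) receipts ≤ $300,000 — holds.
So (i) is not satisfied (T AND F AND T AND T).
(ii) not (has storefront) — fails.
So (b) is not satisfied (F OR F).
(1) = T AND F = false.
(a) state-registered — satisfied.
(i) >80% out-of-jur. sales — not satisfied.
(ii) ≤ 6 employees — not met.
(b): F OR F → false.
(2) = T AND F = false.
(3) nonprofit — fails.
Overall = F OR F OR F = false.

No — not exempt.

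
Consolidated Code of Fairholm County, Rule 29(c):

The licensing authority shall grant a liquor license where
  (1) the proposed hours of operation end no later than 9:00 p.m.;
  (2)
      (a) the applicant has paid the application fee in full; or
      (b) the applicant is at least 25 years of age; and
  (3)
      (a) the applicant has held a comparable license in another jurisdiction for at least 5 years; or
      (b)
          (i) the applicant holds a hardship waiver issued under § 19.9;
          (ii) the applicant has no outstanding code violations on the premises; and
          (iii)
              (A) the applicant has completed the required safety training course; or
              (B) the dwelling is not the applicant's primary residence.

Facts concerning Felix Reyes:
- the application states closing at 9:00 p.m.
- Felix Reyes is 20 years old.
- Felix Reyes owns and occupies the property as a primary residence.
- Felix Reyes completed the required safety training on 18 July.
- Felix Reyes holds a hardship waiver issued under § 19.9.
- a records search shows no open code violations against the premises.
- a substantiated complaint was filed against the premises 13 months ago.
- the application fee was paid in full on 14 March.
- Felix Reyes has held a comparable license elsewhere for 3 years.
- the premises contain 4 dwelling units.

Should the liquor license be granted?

(1) closes by 9 p.m. — holds.
(a) fee paid — satisfied.
(b) age ≥ 25 — fails.
So (2) is satisfied (T OR F).
(a) prior license ≥ 5 yr — fails.
(i) hardship waiver — holds.
(ii) no code violations — satisfied.
(A) safety training — satisfied.
(B) not (primary residence) — fails.
(iii): T OR F → true.
(b) = T AND T AND T = true.
(3): F OR T → true.
So Overall is satisfied (T AND T AND T).

Yes — granted.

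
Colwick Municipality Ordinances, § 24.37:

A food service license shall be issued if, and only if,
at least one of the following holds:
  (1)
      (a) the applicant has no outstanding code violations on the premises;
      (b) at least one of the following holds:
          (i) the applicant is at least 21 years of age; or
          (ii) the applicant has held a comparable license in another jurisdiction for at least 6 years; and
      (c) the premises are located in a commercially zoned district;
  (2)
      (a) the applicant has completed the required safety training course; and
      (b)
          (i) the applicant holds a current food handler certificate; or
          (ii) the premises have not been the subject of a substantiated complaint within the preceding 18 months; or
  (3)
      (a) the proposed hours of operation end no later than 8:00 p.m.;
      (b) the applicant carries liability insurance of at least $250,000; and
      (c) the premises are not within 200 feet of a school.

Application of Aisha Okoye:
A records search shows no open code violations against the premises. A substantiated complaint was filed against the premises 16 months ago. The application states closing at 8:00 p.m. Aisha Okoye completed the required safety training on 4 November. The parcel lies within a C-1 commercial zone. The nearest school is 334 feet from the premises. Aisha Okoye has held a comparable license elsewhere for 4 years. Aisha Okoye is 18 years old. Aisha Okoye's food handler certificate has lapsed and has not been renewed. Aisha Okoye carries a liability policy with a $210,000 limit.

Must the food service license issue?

(a) no code violations — satisfied.
(i) age ≥ 21 — not satisfied.
(ii) prior license ≥ 6 yr — fails.
(b) = F OR F = false.
(c) commercially zoned — holds.
(1) = T AND F AND T = false.
(a) safety training — met.
(i) food handler cert. — not met.
(ii) no complaint in 18 mo. — not met.
(b): F OR F → false.
(2) = T AND F = false.
(a) closes by 8 p.m. — met.
(b) insurance ≥ $250,000 — not satisfied.
(c) ≥200 ft from school — holds.
(3) = T AND F AND T = false.
Overall: F OR F OR F → false.

No — denied.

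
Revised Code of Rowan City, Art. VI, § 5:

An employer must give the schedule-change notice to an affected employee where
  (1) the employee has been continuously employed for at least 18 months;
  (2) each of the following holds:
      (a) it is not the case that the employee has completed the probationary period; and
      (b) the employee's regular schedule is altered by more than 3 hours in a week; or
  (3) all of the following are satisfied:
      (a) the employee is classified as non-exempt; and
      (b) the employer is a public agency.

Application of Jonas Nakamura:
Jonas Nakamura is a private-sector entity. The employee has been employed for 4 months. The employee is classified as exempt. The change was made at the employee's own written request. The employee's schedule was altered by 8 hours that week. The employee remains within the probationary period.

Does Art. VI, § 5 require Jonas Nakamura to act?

Yes — required.

(1) tenure ≥ 18 mo. — not satisfied.
(a) not (past probation) — satisfied.
(b) schedule shift > 3h — satisfied.
(2) = T AND T = true.
(a) non-exempt — not satisfied.
(b) public agency — not met.
So (3) is not satisfied (F AND F).
So Overall is satisfied (F OR T OR F).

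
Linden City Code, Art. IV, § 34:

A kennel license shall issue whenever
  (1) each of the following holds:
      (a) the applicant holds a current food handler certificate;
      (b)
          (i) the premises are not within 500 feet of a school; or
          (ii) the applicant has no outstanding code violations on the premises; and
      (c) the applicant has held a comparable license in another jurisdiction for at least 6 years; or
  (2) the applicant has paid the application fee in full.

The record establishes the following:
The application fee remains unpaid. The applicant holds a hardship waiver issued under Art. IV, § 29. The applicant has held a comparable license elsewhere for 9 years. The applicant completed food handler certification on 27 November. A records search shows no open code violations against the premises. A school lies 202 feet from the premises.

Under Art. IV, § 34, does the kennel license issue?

(a) food handler cert. — met.
(i) ≥500 ft from school — fails.
(ii) no code violations — met.
So (b) is satisfied (F OR T).
(c) prior license ≥ 6 yr — holds.
(1) = T AND T AND T = true.
(2) fee paid — not met.
Overall: T OR F → true.

Yes — granted.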